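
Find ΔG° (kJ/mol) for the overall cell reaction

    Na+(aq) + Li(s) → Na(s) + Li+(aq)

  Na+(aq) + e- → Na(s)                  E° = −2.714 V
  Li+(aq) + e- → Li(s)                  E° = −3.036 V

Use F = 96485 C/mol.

−31.1 kJ/mol

In the reaction as written Na+(aq) is reduced, so the Na⁺/Na couple is the cathode and Li⁺/Li is the anode.
E°cell = −2.714 − (−3.036) = +0.322 V; balancing electrons gives n = 1.
ΔG° = −nFE°cell = −(1)(96485)(+0.322) J/mol = −31.1 kJ/mol.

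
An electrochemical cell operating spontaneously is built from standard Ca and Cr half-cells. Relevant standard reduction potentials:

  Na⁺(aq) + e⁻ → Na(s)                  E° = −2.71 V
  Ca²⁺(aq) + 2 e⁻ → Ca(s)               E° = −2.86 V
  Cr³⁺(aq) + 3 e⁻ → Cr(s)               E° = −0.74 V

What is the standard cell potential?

+2.12 V

Of the two couples in this cell, the one with the more positive reduction potential is reduced at the cathode: here that is Cr³⁺/Cr (−0.74 V); Ca²⁺/Ca (−2.86 V) is the anode.
E°cell = E°(cathode) − E°(anode) = −0.74 − (−2.86) = +2.12 V.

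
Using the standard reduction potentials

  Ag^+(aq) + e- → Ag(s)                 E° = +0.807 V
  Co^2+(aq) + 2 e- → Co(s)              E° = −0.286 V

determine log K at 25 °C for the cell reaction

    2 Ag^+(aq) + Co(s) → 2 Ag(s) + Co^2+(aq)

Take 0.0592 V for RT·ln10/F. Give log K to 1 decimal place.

The Ag⁺/Ag couple is reduced (cathode); E°cell = +0.807 − (−0.286) = +1.093 V with n = 2.
At equilibrium E = 0, so log K = nE°cell / 0.0592 = (2)(+1.093) / 0.0592 = 36.9.

log K = 36.9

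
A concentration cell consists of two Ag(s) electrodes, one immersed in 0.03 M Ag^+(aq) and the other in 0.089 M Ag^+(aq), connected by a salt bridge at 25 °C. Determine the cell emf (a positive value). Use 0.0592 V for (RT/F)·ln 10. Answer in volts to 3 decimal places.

For a concentration cell E°cell = 0, since both electrodes use the same couple.
The compartment with the higher Ag^+(aq) concentration (0.089 M) acts as the cathode; ions are reduced there and produced at the dilute (0.03 M) anode.
With n = 1, Ecell = −(0.0592/1)·log([dilute]/[conc]) = −(0.0592/1)·log(0.03/0.089) = +0.028 V.

0.028 V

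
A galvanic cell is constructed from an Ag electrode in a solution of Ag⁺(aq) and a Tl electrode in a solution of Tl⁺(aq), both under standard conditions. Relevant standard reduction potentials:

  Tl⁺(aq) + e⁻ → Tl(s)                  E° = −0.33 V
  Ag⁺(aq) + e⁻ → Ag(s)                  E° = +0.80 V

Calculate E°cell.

+1.13 V

Of the two couples in this cell, the one with the more positive reduction potential is reduced at the cathode: here that is Ag⁺/Ag (+0.80 V); Tl⁺/Tl (−0.33 V) is the anode.
E°cell = E°(cathode) − E°(anode) = +0.80 − (−0.33) = +1.13 V.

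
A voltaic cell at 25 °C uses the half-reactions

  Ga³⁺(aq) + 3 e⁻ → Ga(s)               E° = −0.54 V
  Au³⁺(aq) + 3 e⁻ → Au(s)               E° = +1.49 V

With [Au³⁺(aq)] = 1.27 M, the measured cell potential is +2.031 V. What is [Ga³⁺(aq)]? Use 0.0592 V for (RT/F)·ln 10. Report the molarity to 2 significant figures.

1.1 M

The Au³⁺/Au couple has the larger reduction potential, so it is the cathode: E°cell = +1.49 − (−0.54) = +2.03 V and n = 3.
Rearranging E = E° − (0.0592/n)·log Q gives log Q = 3(+2.03 − (+2.031))/0.0592 = −0.051.
The balanced reaction is Au³⁺(aq) + Ga(s) → Au(s) + Ga³⁺(aq), so Q = [Ga³⁺(aq)] / [Au³⁺(aq)].
Substituting the known concentrations and solving, log [Ga³⁺(aq)] = 0.053 and [Ga³⁺(aq)] = 1.1 M.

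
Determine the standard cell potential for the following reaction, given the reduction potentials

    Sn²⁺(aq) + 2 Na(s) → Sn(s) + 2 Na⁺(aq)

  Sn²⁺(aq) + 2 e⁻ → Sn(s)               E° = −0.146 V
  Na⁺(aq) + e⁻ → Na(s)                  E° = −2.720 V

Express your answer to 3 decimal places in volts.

+2.574 V

Sn²⁺(aq) gains electrons, so the Sn²⁺/Sn couple is the cathode; the Na⁺/Na couple is the anode.
E°cell = E°(cathode) − E°(anode) = −0.146 − (−2.720) = +2.574 V.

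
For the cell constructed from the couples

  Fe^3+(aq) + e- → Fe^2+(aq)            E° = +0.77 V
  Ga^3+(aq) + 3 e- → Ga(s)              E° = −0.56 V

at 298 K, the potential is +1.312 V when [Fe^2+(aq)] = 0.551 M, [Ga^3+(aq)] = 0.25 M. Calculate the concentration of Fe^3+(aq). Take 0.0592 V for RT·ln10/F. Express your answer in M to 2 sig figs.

With Fe³⁺/Fe²⁺ at the cathode and Ga³⁺/Ga at the anode, E°cell = +0.77 − (−0.56) = +1.33 V (n = 3).
Since E = E° − (0.0592/n)·log Q, log Q = n(E° − E)/0.0592 = 0.912.
For 3 Fe^3+(aq) + Ga(s) → 3 Fe^2+(aq) + Ga^3+(aq), the reaction quotient is Q = ([Fe^2+(aq)]^3·[Ga^3+(aq)]) / [Fe^3+(aq)]^3.
Solving for the unknown gives log [Fe^3+(aq)] = −0.764, so [Fe^3+(aq)] ≈ 0.17 M.

0.17 M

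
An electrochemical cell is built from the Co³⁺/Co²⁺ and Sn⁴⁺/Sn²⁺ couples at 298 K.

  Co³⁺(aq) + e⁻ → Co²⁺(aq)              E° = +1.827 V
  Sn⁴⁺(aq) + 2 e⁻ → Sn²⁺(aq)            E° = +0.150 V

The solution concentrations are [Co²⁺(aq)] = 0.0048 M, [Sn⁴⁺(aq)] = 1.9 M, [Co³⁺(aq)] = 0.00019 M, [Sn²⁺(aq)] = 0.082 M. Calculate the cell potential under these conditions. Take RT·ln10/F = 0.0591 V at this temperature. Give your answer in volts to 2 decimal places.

+1.55 V

Co³⁺/Co²⁺ is reduced (cathode, E° = +1.827 V) and Sn⁴⁺/Sn²⁺ is oxidized (anode).
E°cell = E°cat − E°an = +1.827 − (+0.150) = +1.677 V; n = 2.
The balanced reaction is 2 Co³⁺(aq) + Sn²⁺(aq) → 2 Co²⁺(aq) + Sn⁴⁺(aq), so Q = ([Co²⁺(aq)]^2·[Sn⁴⁺(aq)]) / ([Co³⁺(aq)]^2·[Sn²⁺(aq)]) = 1.48×10^4 and log Q = 4.170.
By the Nernst equation, E = +1.677 − (0.0591/2)·(4.170) = +1.55 V.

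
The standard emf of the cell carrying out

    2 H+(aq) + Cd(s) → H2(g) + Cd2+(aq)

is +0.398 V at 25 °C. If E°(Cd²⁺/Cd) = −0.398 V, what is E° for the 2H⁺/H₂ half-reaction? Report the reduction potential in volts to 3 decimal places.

+0.000 V

In the reaction as written the 2H⁺/H₂ couple is reduced (cathode) and Cd²⁺/Cd is oxidized (anode), so E°cell = E°(2H⁺/H₂) − E°(Cd²⁺/Cd).
E°(2H⁺/H₂) = E°cell + E°(anode) = +0.398 + (−0.398) = +0.000 V.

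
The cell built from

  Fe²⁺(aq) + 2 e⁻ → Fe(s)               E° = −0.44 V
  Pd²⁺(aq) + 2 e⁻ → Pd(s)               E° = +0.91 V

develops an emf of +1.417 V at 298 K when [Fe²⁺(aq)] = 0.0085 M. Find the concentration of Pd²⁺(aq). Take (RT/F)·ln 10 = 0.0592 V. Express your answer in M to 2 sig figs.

With Pd²⁺/Pd at the cathode and Fe²⁺/Fe at the anode, E°cell = +0.91 − (−0.44) = +1.35 V (n = 2).
Rearranging E = E° − (0.0592/n)·log Q gives log Q = 2(+1.35 − (+1.417))/0.0592 = −2.264.
Balancing electrons gives Pd²⁺(aq) + Fe(s) → Pd(s) + Fe²⁺(aq); thus Q = [Fe²⁺(aq)] / [Pd²⁺(aq)].
Solving for the unknown gives log [Pd²⁺(aq)] = 0.193, so [Pd²⁺(aq)] ≈ 1.6 M.

1.6 M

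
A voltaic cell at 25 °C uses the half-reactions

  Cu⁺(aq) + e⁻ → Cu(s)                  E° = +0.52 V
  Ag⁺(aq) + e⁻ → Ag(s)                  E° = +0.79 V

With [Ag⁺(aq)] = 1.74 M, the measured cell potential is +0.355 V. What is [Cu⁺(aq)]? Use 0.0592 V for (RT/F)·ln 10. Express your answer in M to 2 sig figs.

0.064 M

The Ag⁺/Ag couple has the larger reduction potential, so it is the cathode: E°cell = +0.79 − (+0.52) = +0.27 V and n = 1.
Since E = E° − (0.0592/n)·log Q, log Q = n(E° − E)/0.0592 = −1.436.
For Ag⁺(aq) + Cu(s) → Ag(s) + Cu⁺(aq), the reaction quotient is Q = [Cu⁺(aq)] / [Ag⁺(aq)].
Isolating [Cu⁺(aq)] in Q = 10^{−1.436} yields log [Cu⁺(aq)] = −1.195, i.e. 0.064 M.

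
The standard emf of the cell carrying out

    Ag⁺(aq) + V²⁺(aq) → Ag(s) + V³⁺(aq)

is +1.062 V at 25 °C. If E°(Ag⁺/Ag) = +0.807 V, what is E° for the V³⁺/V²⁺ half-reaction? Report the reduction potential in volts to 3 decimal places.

In the reaction as written the Ag⁺/Ag couple is reduced (cathode) and V³⁺/V²⁺ is oxidized (anode), so E°cell = E°(Ag⁺/Ag) − E°(V³⁺/V²⁺).
E°(V³⁺/V²⁺) = E°(cathode) − E°cell = +0.807 − (+1.062) = −0.255 V.

−0.255 V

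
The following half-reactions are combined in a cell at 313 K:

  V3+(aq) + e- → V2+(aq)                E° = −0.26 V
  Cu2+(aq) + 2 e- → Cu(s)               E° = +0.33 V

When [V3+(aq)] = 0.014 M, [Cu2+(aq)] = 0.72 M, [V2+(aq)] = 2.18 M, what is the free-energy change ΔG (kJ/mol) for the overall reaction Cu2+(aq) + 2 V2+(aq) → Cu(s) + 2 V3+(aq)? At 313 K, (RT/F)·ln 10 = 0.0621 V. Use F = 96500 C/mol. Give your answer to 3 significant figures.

E°cell = +0.33 − (−0.26) = +0.59 V; the balanced reaction transfers n = 2 electrons.
Q = [V3+(aq)]^2 / ([Cu2+(aq)]·[V2+(aq)]^2) = 5.73×10^−5, so log Q = −4.242 and E = +0.59 − (0.0621/2)(−4.242) = +0.7217 V.
Finally ΔG = −nFE = −(2)(96500 C/mol)(+0.7217 V) = −139 kJ/mol.

−139 kJ/mol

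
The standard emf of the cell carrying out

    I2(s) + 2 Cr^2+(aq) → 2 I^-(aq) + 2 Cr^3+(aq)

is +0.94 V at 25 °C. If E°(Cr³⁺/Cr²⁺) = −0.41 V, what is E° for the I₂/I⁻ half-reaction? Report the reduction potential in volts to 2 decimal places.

+0.53 V

In the reaction as written the I₂/I⁻ couple is reduced (cathode) and Cr³⁺/Cr²⁺ is oxidized (anode), so E°cell = E°(I₂/I⁻) − E°(Cr³⁺/Cr²⁺).
E°(I₂/I⁻) = E°cell + E°(anode) = +0.94 + (−0.41) = +0.53 V.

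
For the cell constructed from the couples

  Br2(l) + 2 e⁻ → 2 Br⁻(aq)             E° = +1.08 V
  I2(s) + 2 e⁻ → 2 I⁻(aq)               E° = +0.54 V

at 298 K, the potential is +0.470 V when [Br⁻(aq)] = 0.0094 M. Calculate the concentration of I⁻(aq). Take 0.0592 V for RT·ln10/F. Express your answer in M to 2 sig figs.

0.00062 M

Br₂/Br⁻ is the cathode (higher E°); E°cell = +1.08 − (+0.54) = +0.54 V with n = 2.
Since E = E° − (0.0592/n)·log Q, log Q = n(E° − E)/0.0592 = 2.365.
The balanced reaction is Br2(l) + 2 I⁻(aq) → 2 Br⁻(aq) + I2(s), so Q = [Br⁻(aq)]^2 / [I⁻(aq)]^2.
Solving for the unknown gives log [I⁻(aq)] = −3.209, so [I⁻(aq)] ≈ 0.00062 M.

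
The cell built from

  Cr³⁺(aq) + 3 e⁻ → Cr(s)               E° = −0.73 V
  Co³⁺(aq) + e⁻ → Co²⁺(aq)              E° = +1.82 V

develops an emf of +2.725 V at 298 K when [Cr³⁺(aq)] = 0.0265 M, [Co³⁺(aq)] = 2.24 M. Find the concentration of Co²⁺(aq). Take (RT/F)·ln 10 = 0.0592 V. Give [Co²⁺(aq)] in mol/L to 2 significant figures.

0.0083 M

Co³⁺/Co²⁺ is the cathode (higher E°); E°cell = +1.82 − (−0.73) = +2.55 V with n = 3.
Since E = E° − (0.0592/n)·log Q, log Q = n(E° − E)/0.0592 = −8.868.
Balancing electrons gives 3 Co³⁺(aq) + Cr(s) → 3 Co²⁺(aq) + Cr³⁺(aq); thus Q = ([Co²⁺(aq)]^3·[Cr³⁺(aq)]) / [Co³⁺(aq)]^3.
Substituting the known concentrations and solving, log [Co²⁺(aq)] = −2.080 and [Co²⁺(aq)] = 0.0083 M.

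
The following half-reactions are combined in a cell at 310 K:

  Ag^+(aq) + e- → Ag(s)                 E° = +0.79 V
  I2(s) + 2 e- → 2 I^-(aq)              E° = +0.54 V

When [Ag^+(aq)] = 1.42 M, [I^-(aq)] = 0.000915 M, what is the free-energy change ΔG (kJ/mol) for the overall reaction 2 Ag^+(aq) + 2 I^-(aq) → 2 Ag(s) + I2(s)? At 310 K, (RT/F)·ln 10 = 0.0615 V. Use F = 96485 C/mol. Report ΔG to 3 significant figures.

−14.0 kJ/mol

With Ag⁺/Ag reduced at the cathode, E°cell = +0.79 − (+0.54) = +0.25 V and n = 2.
Here Q = 1 / ([Ag^+(aq)]^2·[I^-(aq)]^2) = 5.92×10^5 (log Q = 5.773), giving E = +0.25 − (0.0615/2)·(5.773) = +0.0725 V.
Finally ΔG = −nFE = −(2)(96485 C/mol)(+0.0725 V) = −14.0 kJ/mol.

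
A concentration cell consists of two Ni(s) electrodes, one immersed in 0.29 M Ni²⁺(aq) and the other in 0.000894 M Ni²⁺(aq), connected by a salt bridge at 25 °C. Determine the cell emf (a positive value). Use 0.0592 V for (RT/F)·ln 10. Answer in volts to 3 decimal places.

0.074 V

For a concentration cell E°cell = 0, since both electrodes use the same couple.
The compartment with the higher Ni²⁺(aq) concentration (0.29 M) acts as the cathode; ions are reduced there and produced at the dilute (0.000894 M) anode.
With n = 2, Ecell = −(0.0592/2)·log([dilute]/[conc]) = −(0.0592/2)·log(0.000894/0.29) = +0.074 V.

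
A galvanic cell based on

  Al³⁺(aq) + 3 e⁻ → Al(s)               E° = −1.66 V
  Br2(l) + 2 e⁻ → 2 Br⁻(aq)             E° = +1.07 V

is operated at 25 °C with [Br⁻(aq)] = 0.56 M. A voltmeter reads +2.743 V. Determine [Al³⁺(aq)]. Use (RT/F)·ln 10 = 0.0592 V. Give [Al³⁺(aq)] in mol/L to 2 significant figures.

1.2 M

The Br₂/Br⁻ couple has the larger reduction potential, so it is the cathode: E°cell = +1.07 − (−1.66) = +2.73 V and n = 6.
From the Nernst equation, log Q = n(E° − E)/0.0592 = 6·(+2.73 − (+2.743))/0.0592 = −1.318.
Balancing electrons gives 3 Br2(l) + 2 Al(s) → 6 Br⁻(aq) + 2 Al³⁺(aq); thus Q = [Br⁻(aq)]^6·[Al³⁺(aq)]^2.
Isolating [Al³⁺(aq)] in Q = 10^{−1.318} yields log [Al³⁺(aq)] = 0.096, i.e. 1.2 M.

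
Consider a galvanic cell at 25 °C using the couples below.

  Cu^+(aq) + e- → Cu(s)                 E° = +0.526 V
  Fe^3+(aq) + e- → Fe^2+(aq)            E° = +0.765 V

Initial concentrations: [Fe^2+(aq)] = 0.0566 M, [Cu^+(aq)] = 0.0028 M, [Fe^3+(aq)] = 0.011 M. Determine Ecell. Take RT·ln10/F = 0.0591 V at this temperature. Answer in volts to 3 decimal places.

+0.348 V

The Fe³⁺/Fe²⁺ couple has the more positive E°, so it is the cathode; Cu⁺/Cu is the anode.
E°cell = E°cat − E°an = +0.765 − (+0.526) = +0.239 V; n = 1.
The balanced reaction is Fe^3+(aq) + Cu(s) → Fe^2+(aq) + Cu^+(aq), so Q = ([Fe^2+(aq)]·[Cu^+(aq)]) / [Fe^3+(aq)] = 0.0144 and log Q = −1.841.
By the Nernst equation, E = +0.239 − (0.0591/1)·(−1.841) = +0.348 V.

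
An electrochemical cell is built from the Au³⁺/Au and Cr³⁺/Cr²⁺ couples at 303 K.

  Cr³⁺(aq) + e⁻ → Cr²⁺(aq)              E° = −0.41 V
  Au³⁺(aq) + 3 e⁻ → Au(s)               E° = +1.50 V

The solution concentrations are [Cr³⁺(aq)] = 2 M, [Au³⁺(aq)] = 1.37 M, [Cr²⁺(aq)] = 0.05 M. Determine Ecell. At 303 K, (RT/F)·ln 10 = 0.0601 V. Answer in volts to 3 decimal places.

+1.816 V

The Au³⁺/Au couple has the more positive E°, so it is the cathode; Cr³⁺/Cr²⁺ is the anode.
E°cell = E°cat − E°an = +1.50 − (−0.41) = +1.91 V; n = 3.
Balancing gives Au³⁺(aq) + 3 Cr²⁺(aq) → Au(s) + 3 Cr³⁺(aq); hence Q = [Cr³⁺(aq)]^3 / ([Au³⁺(aq)]·[Cr²⁺(aq)]^3) = 4.67×10^4 (log Q = 4.669).
Applying E = E° − (RT ln10/nF)·log Q gives +1.91 − (0.0601/3)(4.669) = +1.816 V.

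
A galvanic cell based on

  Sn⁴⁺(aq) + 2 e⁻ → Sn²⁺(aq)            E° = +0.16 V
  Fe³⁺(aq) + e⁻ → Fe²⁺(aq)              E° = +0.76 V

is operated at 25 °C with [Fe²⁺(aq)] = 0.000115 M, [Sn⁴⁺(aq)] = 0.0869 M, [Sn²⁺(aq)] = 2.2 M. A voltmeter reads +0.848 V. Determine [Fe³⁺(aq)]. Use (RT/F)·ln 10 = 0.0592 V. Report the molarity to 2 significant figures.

0.35 M

Fe³⁺/Fe²⁺ is the cathode (higher E°); E°cell = +0.76 − (+0.16) = +0.60 V with n = 2.
From the Nernst equation, log Q = n(E° − E)/0.0592 = 2·(+0.60 − (+0.848))/0.0592 = −8.378.
For 2 Fe³⁺(aq) + Sn²⁺(aq) → 2 Fe²⁺(aq) + Sn⁴⁺(aq), the reaction quotient is Q = ([Fe²⁺(aq)]^2·[Sn⁴⁺(aq)]) / ([Fe³⁺(aq)]^2·[Sn²⁺(aq)]).
Substituting the known concentrations and solving, log [Fe³⁺(aq)] = −0.452 and [Fe³⁺(aq)] = 0.35 M.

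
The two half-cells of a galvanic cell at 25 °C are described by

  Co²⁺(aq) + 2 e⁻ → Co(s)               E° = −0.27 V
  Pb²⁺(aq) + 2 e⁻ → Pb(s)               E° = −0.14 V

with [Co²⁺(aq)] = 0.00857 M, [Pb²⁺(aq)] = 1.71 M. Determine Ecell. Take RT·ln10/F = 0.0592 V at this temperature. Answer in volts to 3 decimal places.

The Pb²⁺/Pb couple has the more positive E°, so it is the cathode; Co²⁺/Co is the anode.
E°cell = −0.14 − (−0.27) = +0.13 V, with n = 2 electrons transferred.
Balancing gives Pb²⁺(aq) + Co(s) → Pb(s) + Co²⁺(aq); hence Q = [Co²⁺(aq)] / [Pb²⁺(aq)] = 0.00501 (log Q = −2.300).
Applying E = E° − (RT ln10/nF)·log Q gives +0.13 − (0.0592/2)(−2.300) = +0.198 V.

+0.198 V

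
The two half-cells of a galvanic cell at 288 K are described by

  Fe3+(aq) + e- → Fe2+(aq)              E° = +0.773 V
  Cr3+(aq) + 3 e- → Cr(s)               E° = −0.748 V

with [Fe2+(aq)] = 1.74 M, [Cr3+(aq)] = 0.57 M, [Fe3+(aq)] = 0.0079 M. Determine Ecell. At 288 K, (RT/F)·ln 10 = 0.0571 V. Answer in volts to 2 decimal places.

+1.39 V

Fe³⁺/Fe²⁺ is reduced (cathode, E° = +0.773 V) and Cr³⁺/Cr is oxidized (anode).
The standard potential is +0.773 − (−0.748) = +1.521 V and the balanced reaction transfers n = 3 electrons.
For the overall reaction 3 Fe3+(aq) + Cr(s) → 3 Fe2+(aq) + Cr3+(aq), Q = ([Fe2+(aq)]^3·[Cr3+(aq)]) / [Fe3+(aq)]^3 = 6.09×10^6, giving log Q = 6.785.
By the Nernst equation, E = +1.521 − (0.0571/3)·(6.785) = +1.39 V.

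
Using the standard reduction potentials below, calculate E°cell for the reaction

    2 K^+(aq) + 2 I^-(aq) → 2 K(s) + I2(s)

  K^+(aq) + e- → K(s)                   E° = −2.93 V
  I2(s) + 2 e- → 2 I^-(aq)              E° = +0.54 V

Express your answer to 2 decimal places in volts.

K^+(aq) gains electrons, so the K⁺/K couple is the cathode; the I₂/I⁻ couple is the anode.
E°cell = E°(cathode) − E°(anode) = −2.93 − (+0.54) = −3.47 V.
The negative E°cell means the reaction is non-spontaneous in the direction written.

−3.47 V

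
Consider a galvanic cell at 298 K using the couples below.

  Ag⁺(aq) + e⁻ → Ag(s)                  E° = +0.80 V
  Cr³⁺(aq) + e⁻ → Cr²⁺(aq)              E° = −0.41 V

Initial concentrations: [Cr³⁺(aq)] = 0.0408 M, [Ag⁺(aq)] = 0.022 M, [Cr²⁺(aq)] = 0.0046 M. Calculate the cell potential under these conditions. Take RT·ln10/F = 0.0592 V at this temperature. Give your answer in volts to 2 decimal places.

Since E°(Ag⁺/Ag) > E°(Cr³⁺/Cr²⁺), Ag⁺/Ag serves as the cathode.
E°cell = +0.80 − (−0.41) = +1.21 V, with n = 1 electron transferred.
The balanced reaction is Ag⁺(aq) + Cr²⁺(aq) → Ag(s) + Cr³⁺(aq), so Q = [Cr³⁺(aq)] / ([Ag⁺(aq)]·[Cr²⁺(aq)]) = 403 and log Q = 2.605.
E = E° − (0.0592/n)·log Q = +1.21 − (0.0592/1)(2.605) = +1.06 V.

+1.06 V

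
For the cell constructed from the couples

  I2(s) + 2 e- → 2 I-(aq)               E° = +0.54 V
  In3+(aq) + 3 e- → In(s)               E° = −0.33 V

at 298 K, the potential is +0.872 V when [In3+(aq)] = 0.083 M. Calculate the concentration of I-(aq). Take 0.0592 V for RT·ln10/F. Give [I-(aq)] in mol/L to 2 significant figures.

2.1 M

I₂/I⁻ is the cathode (higher E°); E°cell = +0.54 − (−0.33) = +0.87 V with n = 6.
From the Nernst equation, log Q = n(E° − E)/0.0592 = 6·(+0.87 − (+0.872))/0.0592 = −0.203.
For 3 I2(s) + 2 In(s) → 6 I-(aq) + 2 In3+(aq), the reaction quotient is Q = [I-(aq)]^6·[In3+(aq)]^2.
Isolating [I-(aq)] in Q = 10^{−0.203} yields log [I-(aq)] = 0.326, i.e. 2.1 M.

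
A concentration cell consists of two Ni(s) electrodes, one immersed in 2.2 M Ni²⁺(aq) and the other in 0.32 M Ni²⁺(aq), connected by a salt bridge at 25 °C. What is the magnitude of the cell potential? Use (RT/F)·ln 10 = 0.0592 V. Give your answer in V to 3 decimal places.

For a concentration cell E°cell = 0, since both electrodes use the same couple.
The compartment with the higher Ni²⁺(aq) concentration (2.2 M) acts as the cathode; ions are reduced there and produced at the dilute (0.32 M) anode.
With n = 2, Ecell = −(0.0592/2)·log([dilute]/[conc]) = −(0.0592/2)·log(0.32/2.2) = +0.025 V.

0.025 V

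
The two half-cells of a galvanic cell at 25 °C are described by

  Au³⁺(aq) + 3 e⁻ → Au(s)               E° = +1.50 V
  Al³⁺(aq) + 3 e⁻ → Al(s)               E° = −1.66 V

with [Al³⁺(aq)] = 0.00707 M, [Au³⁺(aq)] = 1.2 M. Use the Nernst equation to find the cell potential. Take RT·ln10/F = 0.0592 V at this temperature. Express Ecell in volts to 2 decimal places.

The Au³⁺/Au couple has the more positive E°, so it is the cathode; Al³⁺/Al is the anode.
E°cell = E°cat − E°an = +1.50 − (−1.66) = +3.16 V; n = 3.
The balanced reaction is Au³⁺(aq) + Al(s) → Au(s) + Al³⁺(aq), so Q = [Al³⁺(aq)] / [Au³⁺(aq)] = 0.00589 and log Q = −2.230.
Applying E = E° − (RT ln10/nF)·log Q gives +3.16 − (0.0592/3)(−2.230) = +3.20 V.

+3.20 V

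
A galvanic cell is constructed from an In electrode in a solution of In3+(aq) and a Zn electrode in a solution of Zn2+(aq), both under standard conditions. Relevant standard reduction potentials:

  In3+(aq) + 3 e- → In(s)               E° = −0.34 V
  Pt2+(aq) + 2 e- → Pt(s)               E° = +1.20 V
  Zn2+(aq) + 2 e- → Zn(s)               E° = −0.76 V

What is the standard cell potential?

+0.42 V

Of the two couples in this cell, the one with the more positive reduction potential is reduced at the cathode: here that is In³⁺/In (−0.34 V); Zn²⁺/Zn (−0.76 V) is the anode.
E°cell = E°(cathode) − E°(anode) = −0.34 − (−0.76) = +0.42 V.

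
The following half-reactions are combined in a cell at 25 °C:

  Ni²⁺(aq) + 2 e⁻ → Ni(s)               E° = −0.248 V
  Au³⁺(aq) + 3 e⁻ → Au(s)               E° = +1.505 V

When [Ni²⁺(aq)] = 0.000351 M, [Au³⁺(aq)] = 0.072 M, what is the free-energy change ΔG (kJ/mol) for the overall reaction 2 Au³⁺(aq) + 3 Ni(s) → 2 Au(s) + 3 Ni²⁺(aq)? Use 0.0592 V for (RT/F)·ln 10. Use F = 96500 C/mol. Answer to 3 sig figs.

E°cell = +1.505 − (−0.248) = +1.753 V; the balanced reaction transfers n = 6 electrons.
The reaction quotient is [Ni²⁺(aq)]^3 / [Au³⁺(aq)]^2 = 8.34×10^−9; by Nernst, E = +1.753 − (0.0592/6)(−8.079) = +1.8327 V.
ΔG = −nFE = −(6)(96500)(+1.8327) J/mol = −1060 kJ/mol.

−1060 kJ/mol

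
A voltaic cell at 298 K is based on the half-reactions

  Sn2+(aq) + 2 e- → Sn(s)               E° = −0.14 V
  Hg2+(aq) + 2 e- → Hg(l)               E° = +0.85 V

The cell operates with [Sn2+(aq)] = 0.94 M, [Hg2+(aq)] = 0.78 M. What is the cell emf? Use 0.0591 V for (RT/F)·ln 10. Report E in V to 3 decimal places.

+0.988 V

Hg²⁺/Hg is reduced (cathode, E° = +0.85 V) and Sn²⁺/Sn is oxidized (anode).
E°cell = +0.85 − (−0.14) = +0.99 V, with n = 2 electrons transferred.
For the overall reaction Hg2+(aq) + Sn(s) → Hg(l) + Sn2+(aq), Q = [Sn2+(aq)] / [Hg2+(aq)] = 1.21, giving log Q = 0.081.
E = E° − (0.0591/n)·log Q = +0.99 − (0.0591/2)(0.081) = +0.988 V.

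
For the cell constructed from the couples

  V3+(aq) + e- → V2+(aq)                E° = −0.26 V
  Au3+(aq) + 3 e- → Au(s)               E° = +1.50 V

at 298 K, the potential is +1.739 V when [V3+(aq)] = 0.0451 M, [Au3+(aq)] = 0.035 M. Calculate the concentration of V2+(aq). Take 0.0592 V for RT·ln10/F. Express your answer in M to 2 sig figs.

0.061 M

With Au³⁺/Au at the cathode and V³⁺/V²⁺ at the anode, E°cell = +1.50 − (−0.26) = +1.76 V (n = 3).
Since E = E° − (0.0592/n)·log Q, log Q = n(E° − E)/0.0592 = 1.064.
For Au3+(aq) + 3 V2+(aq) → Au(s) + 3 V3+(aq), the reaction quotient is Q = [V3+(aq)]^3 / ([Au3+(aq)]·[V2+(aq)]^3).
Substituting the known concentrations and solving, log [V2+(aq)] = −1.215 and [V2+(aq)] = 0.061 M.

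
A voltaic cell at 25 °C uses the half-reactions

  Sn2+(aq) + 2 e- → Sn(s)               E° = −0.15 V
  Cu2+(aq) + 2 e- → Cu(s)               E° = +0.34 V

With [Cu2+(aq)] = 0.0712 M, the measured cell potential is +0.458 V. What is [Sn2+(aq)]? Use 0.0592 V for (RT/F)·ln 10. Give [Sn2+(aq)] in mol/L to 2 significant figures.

With Cu²⁺/Cu at the cathode and Sn²⁺/Sn at the anode, E°cell = +0.34 − (−0.15) = +0.49 V (n = 2).
Rearranging E = E° − (0.0592/n)·log Q gives log Q = 2(+0.49 − (+0.458))/0.0592 = 1.081.
The balanced reaction is Cu2+(aq) + Sn(s) → Cu(s) + Sn2+(aq), so Q = [Sn2+(aq)] / [Cu2+(aq)].
Solving for the unknown gives log [Sn2+(aq)] = −0.067, so [Sn2+(aq)] ≈ 0.86 M.

0.86 M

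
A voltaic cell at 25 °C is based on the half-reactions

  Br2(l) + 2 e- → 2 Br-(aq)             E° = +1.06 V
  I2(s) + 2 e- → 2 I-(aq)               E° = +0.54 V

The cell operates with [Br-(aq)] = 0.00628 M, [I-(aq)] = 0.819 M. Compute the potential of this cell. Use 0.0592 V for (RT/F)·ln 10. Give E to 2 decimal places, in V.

The Br₂/Br⁻ couple has the more positive E°, so it is the cathode; I₂/I⁻ is the anode.
The standard potential is +1.06 − (+0.54) = +0.52 V and the balanced reaction transfers n = 2 electrons.
The balanced reaction is Br2(l) + 2 I-(aq) → 2 Br-(aq) + I2(s), so Q = [Br-(aq)]^2 / [I-(aq)]^2 = 5.88×10^−5 and log Q = −4.231.
Applying E = E° − (RT ln10/nF)·log Q gives +0.52 − (0.0592/2)(−4.231) = +0.65 V.

+0.65 V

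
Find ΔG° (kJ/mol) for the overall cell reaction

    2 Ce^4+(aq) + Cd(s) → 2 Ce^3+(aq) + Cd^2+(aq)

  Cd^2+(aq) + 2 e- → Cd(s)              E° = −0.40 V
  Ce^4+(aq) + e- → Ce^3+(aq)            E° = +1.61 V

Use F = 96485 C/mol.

In the reaction as written Ce^4+(aq) is reduced, so the Ce⁴⁺/Ce³⁺ couple is the cathode and Cd²⁺/Cd is the anode.
E°cell = +1.61 − (−0.40) = +2.01 V; balancing electrons gives n = 2.
ΔG° = −nFE°cell = −(2)(96485)(+2.01) J/mol = −388 kJ/mol.

−388 kJ/mol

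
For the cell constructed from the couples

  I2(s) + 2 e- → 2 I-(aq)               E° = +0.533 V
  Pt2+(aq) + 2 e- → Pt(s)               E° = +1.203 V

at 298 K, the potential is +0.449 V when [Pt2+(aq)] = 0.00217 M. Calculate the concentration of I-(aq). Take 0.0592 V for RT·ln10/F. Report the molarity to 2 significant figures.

With Pt²⁺/Pt at the cathode and I₂/I⁻ at the anode, E°cell = +1.203 − (+0.533) = +0.670 V (n = 2).
From the Nernst equation, log Q = n(E° − E)/0.0592 = 2·(+0.670 − (+0.449))/0.0592 = 7.466.
The balanced reaction is Pt2+(aq) + 2 I-(aq) → Pt(s) + I2(s), so Q = 1 / ([Pt2+(aq)]·[I-(aq)]^2).
Solving for the unknown gives log [I-(aq)] = −2.401, so [I-(aq)] ≈ 0.0040 M.

0.0040 M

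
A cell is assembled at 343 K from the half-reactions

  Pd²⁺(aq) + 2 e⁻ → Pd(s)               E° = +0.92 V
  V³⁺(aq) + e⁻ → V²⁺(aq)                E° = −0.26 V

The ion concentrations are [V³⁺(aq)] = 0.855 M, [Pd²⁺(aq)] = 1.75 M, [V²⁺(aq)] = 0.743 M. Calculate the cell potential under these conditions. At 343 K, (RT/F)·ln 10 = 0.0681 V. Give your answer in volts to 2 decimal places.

+1.18 V

Since E°(Pd²⁺/Pd) > E°(V³⁺/V²⁺), Pd²⁺/Pd serves as the cathode.
E°cell = E°cat − E°an = +0.92 − (−0.26) = +1.18 V; n = 2.
For the overall reaction Pd²⁺(aq) + 2 V²⁺(aq) → Pd(s) + 2 V³⁺(aq), Q = [V³⁺(aq)]^2 / ([Pd²⁺(aq)]·[V²⁺(aq)]^2) = 0.757, giving log Q = −0.121.
Applying E = E° − (RT ln10/nF)·log Q gives +1.18 − (0.0681/2)(−0.121) = +1.18 V.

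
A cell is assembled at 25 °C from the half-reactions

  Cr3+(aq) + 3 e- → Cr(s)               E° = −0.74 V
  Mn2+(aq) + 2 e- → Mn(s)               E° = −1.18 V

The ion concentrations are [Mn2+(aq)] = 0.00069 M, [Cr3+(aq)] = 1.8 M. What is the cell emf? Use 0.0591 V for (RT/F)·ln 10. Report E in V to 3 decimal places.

The Cr³⁺/Cr couple has the more positive E°, so it is the cathode; Mn²⁺/Mn is the anode.
E°cell = E°cat − E°an = −0.74 − (−1.18) = +0.44 V; n = 6.
For the overall reaction 2 Cr3+(aq) + 3 Mn(s) → 2 Cr(s) + 3 Mn2+(aq), Q = [Mn2+(aq)]^3 / [Cr3+(aq)]^2 = 1.01×10^−10, giving log Q = −9.994.
Applying E = E° − (RT ln10/nF)·log Q gives +0.44 − (0.0591/6)(−9.994) = +0.538 V.

+0.538 V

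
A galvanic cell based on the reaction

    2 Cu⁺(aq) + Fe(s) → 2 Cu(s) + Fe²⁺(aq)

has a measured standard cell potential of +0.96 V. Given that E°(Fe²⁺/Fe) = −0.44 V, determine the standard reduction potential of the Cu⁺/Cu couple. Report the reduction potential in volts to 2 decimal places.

In the reaction as written the Cu⁺/Cu couple is reduced (cathode) and Fe²⁺/Fe is oxidized (anode), so E°cell = E°(Cu⁺/Cu) − E°(Fe²⁺/Fe).
E°(Cu⁺/Cu) = E°cell + E°(anode) = +0.96 + (−0.44) = +0.52 V.

+0.52 V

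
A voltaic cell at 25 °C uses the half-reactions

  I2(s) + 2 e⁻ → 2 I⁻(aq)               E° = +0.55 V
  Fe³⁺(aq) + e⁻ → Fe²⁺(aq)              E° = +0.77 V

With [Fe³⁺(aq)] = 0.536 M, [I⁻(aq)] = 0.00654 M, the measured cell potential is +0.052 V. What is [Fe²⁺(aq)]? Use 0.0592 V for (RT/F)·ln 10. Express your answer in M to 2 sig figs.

2.4 M

The Fe³⁺/Fe²⁺ couple has the larger reduction potential, so it is the cathode: E°cell = +0.77 − (+0.55) = +0.22 V and n = 2.
Rearranging E = E° − (0.0592/n)·log Q gives log Q = 2(+0.22 − (+0.052))/0.0592 = 5.676.
The balanced reaction is 2 Fe³⁺(aq) + 2 I⁻(aq) → 2 Fe²⁺(aq) + I2(s), so Q = [Fe²⁺(aq)]^2 / ([Fe³⁺(aq)]^2·[I⁻(aq)]^2).
Solving for the unknown gives log [Fe²⁺(aq)] = 0.383, so [Fe²⁺(aq)] ≈ 2.4 M.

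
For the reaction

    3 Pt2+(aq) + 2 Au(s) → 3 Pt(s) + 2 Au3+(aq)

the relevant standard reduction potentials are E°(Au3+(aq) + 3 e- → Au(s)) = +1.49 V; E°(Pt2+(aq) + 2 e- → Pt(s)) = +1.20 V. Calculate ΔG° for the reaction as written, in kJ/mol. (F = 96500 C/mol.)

In the reaction as written Pt2+(aq) is reduced, so the Pt²⁺/Pt couple is the cathode and Au³⁺/Au is the anode.
E°cell = +1.20 − (+1.49) = −0.29 V; balancing electrons gives n = 6.
ΔG° = −nFE°cell = −(6)(96500)(−0.29) J/mol = +168 kJ/mol.

+168 kJ/mol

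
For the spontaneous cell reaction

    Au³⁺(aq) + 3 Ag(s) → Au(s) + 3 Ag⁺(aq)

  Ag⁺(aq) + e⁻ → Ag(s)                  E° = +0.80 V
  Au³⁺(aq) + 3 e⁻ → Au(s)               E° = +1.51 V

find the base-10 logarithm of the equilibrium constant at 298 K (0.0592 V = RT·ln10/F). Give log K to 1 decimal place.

The Au³⁺/Au couple is reduced (cathode); E°cell = +1.51 − (+0.80) = +0.71 V with n = 3.
At equilibrium E = 0, so log K = nE°cell / 0.0592 = (3)(+0.71) / 0.0592 = 36.0.

log K = 36.0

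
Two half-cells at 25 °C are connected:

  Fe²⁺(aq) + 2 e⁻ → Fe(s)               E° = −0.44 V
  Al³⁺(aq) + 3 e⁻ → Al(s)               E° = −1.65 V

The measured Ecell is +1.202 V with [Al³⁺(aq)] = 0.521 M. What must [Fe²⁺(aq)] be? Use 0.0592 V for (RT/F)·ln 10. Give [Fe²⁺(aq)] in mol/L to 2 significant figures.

The Fe²⁺/Fe couple has the larger reduction potential, so it is the cathode: E°cell = −0.44 − (−1.65) = +1.21 V and n = 6.
Rearranging E = E° − (0.0592/n)·log Q gives log Q = 6(+1.21 − (+1.202))/0.0592 = 0.811.
Balancing electrons gives 3 Fe²⁺(aq) + 2 Al(s) → 3 Fe(s) + 2 Al³⁺(aq); thus Q = [Al³⁺(aq)]^2 / [Fe²⁺(aq)]^3.
Substituting the known concentrations and solving, log [Fe²⁺(aq)] = −0.459 and [Fe²⁺(aq)] = 0.35 M.

0.35 M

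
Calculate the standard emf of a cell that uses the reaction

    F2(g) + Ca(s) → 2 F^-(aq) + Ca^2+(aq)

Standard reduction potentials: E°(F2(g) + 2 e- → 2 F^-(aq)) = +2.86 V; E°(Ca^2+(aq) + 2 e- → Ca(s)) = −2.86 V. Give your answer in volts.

+5.72 V

F2(g) gains electrons, so the F₂/F⁻ couple is the cathode; the Ca²⁺/Ca couple is the anode.
E°cell = E°(cathode) − E°(anode) = +2.86 − (−2.86) = +5.72 V.
The positive value indicates the reaction is spontaneous as written.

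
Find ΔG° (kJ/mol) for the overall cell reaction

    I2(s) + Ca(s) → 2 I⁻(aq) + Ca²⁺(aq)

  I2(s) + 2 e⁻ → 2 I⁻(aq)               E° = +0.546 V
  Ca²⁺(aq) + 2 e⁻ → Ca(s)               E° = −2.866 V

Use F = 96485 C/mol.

In the reaction as written I2(s) is reduced, so the I₂/I⁻ couple is the cathode and Ca²⁺/Ca is the anode.
E°cell = +0.546 − (−2.866) = +3.412 V; balancing electrons gives n = 2.
ΔG° = −nFE°cell = −(2)(96485)(+3.412) J/mol = −658 kJ/mol.

−658 kJ/mol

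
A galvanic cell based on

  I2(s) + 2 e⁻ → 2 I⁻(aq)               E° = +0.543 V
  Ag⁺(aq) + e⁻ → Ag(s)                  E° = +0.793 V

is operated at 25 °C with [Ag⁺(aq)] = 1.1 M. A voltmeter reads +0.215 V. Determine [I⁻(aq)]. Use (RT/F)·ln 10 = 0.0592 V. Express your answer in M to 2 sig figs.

0.23 M

Ag⁺/Ag is the cathode (higher E°); E°cell = +0.793 − (+0.543) = +0.250 V with n = 2.
Since E = E° − (0.0592/n)·log Q, log Q = n(E° − E)/0.0592 = 1.182.
For 2 Ag⁺(aq) + 2 I⁻(aq) → 2 Ag(s) + I2(s), the reaction quotient is Q = 1 / ([Ag⁺(aq)]^2·[I⁻(aq)]^2).
Isolating [I⁻(aq)] in Q = 10^{1.182} yields log [I⁻(aq)] = −0.632, i.e. 0.23 M.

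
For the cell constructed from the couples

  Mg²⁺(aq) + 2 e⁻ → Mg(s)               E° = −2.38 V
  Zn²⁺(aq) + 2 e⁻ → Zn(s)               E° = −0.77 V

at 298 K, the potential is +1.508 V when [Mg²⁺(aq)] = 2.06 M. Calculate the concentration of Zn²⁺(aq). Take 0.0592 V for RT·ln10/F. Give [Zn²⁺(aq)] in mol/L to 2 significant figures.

The Zn²⁺/Zn couple has the larger reduction potential, so it is the cathode: E°cell = −0.77 − (−2.38) = +1.61 V and n = 2.
Rearranging E = E° − (0.0592/n)·log Q gives log Q = 2(+1.61 − (+1.508))/0.0592 = 3.446.
For Zn²⁺(aq) + Mg(s) → Zn(s) + Mg²⁺(aq), the reaction quotient is Q = [Mg²⁺(aq)] / [Zn²⁺(aq)].
Isolating [Zn²⁺(aq)] in Q = 10^{3.446} yields log [Zn²⁺(aq)] = −3.132, i.e. 0.00074 M.

0.00074 M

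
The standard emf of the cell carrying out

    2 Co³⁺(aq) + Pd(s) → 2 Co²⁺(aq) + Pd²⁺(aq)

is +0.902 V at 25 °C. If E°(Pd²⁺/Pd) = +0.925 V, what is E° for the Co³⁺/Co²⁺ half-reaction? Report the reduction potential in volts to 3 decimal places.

In the reaction as written the Co³⁺/Co²⁺ couple is reduced (cathode) and Pd²⁺/Pd is oxidized (anode), so E°cell = E°(Co³⁺/Co²⁺) − E°(Pd²⁺/Pd).
E°(Co³⁺/Co²⁺) = E°cell + E°(anode) = +0.902 + (+0.925) = +1.827 V.

+1.827 V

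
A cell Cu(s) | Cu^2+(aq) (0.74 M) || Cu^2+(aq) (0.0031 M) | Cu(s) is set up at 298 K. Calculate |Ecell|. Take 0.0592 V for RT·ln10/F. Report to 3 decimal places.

For a concentration cell E°cell = 0, since both electrodes use the same couple.
The compartment with the higher Cu^2+(aq) concentration (0.74 M) acts as the cathode; ions are reduced there and produced at the dilute (0.0031 M) anode.
With n = 2, Ecell = −(0.0592/2)·log([dilute]/[conc]) = −(0.0592/2)·log(0.0031/0.74) = +0.070 V.

0.070 V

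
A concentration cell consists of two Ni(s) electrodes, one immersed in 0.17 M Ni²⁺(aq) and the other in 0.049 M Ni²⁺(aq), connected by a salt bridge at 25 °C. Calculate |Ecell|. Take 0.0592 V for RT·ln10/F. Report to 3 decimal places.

0.016 V

For a concentration cell E°cell = 0, since both electrodes use the same couple.
The compartment with the higher Ni²⁺(aq) concentration (0.17 M) acts as the cathode; ions are reduced there and produced at the dilute (0.049 M) anode.
With n = 2, Ecell = −(0.0592/2)·log([dilute]/[conc]) = −(0.0592/2)·log(0.049/0.17) = +0.016 V.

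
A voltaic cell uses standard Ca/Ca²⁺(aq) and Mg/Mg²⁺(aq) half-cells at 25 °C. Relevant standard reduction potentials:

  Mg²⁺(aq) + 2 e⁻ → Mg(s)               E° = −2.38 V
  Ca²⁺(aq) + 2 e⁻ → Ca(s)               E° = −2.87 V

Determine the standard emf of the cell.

The Mg²⁺/Mg couple has the higher E°, so Mg ion is reduced (cathode) and Ca is oxidized (anode).
E°cell = E°(cathode) − E°(anode) = −2.38 − (−2.87) = +0.49 V.

+0.49 V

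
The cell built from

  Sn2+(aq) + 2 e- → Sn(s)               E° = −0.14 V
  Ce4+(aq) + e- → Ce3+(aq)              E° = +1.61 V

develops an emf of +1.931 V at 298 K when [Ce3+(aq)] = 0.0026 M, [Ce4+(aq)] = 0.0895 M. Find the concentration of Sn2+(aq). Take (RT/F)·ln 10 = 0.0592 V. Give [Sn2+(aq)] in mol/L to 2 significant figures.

With Ce⁴⁺/Ce³⁺ at the cathode and Sn²⁺/Sn at the anode, E°cell = +1.61 − (−0.14) = +1.75 V (n = 2).
From the Nernst equation, log Q = n(E° − E)/0.0592 = 2·(+1.75 − (+1.931))/0.0592 = −6.115.
For 2 Ce4+(aq) + Sn(s) → 2 Ce3+(aq) + Sn2+(aq), the reaction quotient is Q = ([Ce3+(aq)]^2·[Sn2+(aq)]) / [Ce4+(aq)]^2.
Solving for the unknown gives log [Sn2+(aq)] = −3.041, so [Sn2+(aq)] ≈ 0.00091 M.

0.00091 M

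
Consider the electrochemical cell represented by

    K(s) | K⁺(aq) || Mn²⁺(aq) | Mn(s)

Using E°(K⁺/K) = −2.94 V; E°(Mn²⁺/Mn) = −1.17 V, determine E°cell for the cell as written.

By convention the left-hand electrode in cell notation is the anode (oxidation) and the right-hand electrode is the cathode (reduction).
E°cell = E°(right) − E°(left) = −1.17 − (−2.94) = +1.77 V.

+1.77 V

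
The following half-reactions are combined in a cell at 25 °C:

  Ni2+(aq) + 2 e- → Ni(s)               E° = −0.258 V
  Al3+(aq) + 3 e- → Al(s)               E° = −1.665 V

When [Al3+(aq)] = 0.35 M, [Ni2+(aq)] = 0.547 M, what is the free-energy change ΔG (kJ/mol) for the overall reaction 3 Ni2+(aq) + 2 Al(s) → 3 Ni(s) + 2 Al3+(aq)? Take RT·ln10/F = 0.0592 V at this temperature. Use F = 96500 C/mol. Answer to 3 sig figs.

−815 kJ/mol

With Ni²⁺/Ni reduced at the cathode, E°cell = −0.258 − (−1.665) = +1.407 V and n = 6.
The reaction quotient is [Al3+(aq)]^2 / [Ni2+(aq)]^3 = 0.748; by Nernst, E = +1.407 − (0.0592/6)(−0.126) = +1.4082 V.
ΔG = −nFE = −(6)(96500)(+1.4082) J/mol = −815 kJ/mol.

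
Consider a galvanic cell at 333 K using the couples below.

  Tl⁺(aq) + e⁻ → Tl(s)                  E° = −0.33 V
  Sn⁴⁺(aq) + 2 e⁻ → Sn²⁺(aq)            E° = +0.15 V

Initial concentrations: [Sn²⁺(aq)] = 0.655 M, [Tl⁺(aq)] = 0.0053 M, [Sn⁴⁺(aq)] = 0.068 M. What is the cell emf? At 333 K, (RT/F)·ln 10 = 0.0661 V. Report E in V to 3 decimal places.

Sn⁴⁺/Sn²⁺ is reduced (cathode, E° = +0.15 V) and Tl⁺/Tl is oxidized (anode).
E°cell = +0.15 − (−0.33) = +0.48 V, with n = 2 electrons transferred.
Balancing gives Sn⁴⁺(aq) + 2 Tl(s) → Sn²⁺(aq) + 2 Tl⁺(aq); hence Q = ([Sn²⁺(aq)]·[Tl⁺(aq)]^2) / [Sn⁴⁺(aq)] = 0.000271 (log Q = −3.568).
E = E° − (0.0661/n)·log Q = +0.48 − (0.0661/2)(−3.568) = +0.598 V.

+0.598 V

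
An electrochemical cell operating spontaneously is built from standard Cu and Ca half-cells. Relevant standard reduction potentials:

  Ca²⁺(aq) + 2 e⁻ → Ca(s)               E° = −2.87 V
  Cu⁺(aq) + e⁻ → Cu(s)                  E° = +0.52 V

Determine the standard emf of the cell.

+3.39 V

The Cu⁺/Cu couple has the higher E°, so Cu ion is reduced (cathode) and Ca is oxidized (anode).
E°cell = E°(cathode) − E°(anode) = +0.52 − (−2.87) = +3.39 V.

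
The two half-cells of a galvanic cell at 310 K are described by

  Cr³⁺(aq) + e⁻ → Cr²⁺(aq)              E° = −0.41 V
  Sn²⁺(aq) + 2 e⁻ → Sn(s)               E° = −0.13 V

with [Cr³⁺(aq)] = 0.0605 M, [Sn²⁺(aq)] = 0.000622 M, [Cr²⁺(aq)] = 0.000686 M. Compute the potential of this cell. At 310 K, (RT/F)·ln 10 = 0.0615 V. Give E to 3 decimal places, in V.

The Sn²⁺/Sn couple has the more positive E°, so it is the cathode; Cr³⁺/Cr²⁺ is the anode.
E°cell = −0.13 − (−0.41) = +0.28 V, with n = 2 electrons transferred.
The balanced reaction is Sn²⁺(aq) + 2 Cr²⁺(aq) → Sn(s) + 2 Cr³⁺(aq), so Q = [Cr³⁺(aq)]^2 / ([Sn²⁺(aq)]·[Cr²⁺(aq)]^2) = 1.25×10^7 and log Q = 7.097.
By the Nernst equation, E = +0.28 − (0.0615/2)·(7.097) = +0.062 V.

+0.062 V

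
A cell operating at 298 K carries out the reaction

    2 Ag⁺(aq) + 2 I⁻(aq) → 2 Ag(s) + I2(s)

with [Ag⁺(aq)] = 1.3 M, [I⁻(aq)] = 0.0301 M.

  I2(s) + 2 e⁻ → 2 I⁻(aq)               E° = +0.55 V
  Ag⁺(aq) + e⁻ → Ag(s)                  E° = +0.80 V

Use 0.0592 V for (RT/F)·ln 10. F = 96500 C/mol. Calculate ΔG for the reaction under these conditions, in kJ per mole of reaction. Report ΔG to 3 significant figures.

With Ag⁺/Ag reduced at the cathode, E°cell = +0.80 − (+0.55) = +0.25 V and n = 2.
Q = 1 / ([Ag⁺(aq)]^2·[I⁻(aq)]^2) = 653, so log Q = 2.815 and E = +0.25 − (0.0592/2)(2.815) = +0.1667 V.
ΔG = −nFE = −(2)(96500)(+0.1667) J/mol = −32.2 kJ/mol.

−32.2 kJ/mol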